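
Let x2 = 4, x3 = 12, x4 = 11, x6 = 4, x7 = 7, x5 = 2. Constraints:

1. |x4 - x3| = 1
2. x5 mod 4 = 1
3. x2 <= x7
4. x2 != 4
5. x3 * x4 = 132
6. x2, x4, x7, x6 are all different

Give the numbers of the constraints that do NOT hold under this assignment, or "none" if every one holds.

No — constraints 2, 4, 6 are not satisfied.

1. |11 - 12| = 1  yes
2. 2 mod 4 = 2, not 1  no
3. x2 = 4, x7 = 7; 4 ≤ 7  yes
4. x2 = 4, but 4 is required to differ  no
5. x3 * x4 = 12 * 11 = 132  yes
6. x2 = x6 = 4, not all different  no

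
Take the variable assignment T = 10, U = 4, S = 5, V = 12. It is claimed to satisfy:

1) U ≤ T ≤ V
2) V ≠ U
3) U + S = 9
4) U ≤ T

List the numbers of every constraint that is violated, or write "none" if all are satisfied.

1) values 4 ≤ 10 ≤ 12  yes
2) V = 12, U = 4; distinct  yes
3) U + S = 4 + 5 = 9  yes
4) U = 4, T = 10; 4 ≤ 10  yes

None — every constraint holds.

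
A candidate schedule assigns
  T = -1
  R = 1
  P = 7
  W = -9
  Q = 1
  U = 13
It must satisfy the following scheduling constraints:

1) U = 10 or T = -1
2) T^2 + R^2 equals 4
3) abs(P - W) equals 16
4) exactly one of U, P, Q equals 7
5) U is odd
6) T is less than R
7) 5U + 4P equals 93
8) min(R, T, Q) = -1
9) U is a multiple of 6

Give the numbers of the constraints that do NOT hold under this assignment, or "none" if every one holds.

1) U = 13 ≠ 10, but T = -1 = -1 (second disjunct) — OK.
2) T^2 + R^2 = (-1)^2 + 1^2 = 1 + 1 = 2, not 4 — violated.
3) abs(7 - (-9)) = 16 — OK.
4) U=13, P=7, Q=1; 1 of them equals 7 — OK.
5) U = 13 is odd — OK.
6) T = -1, R = 1; -1 < 1 — OK.
7) 5U + 4P = 5(13) + 4(7) = 93 — OK.
8) min(1, -1, 1) = -1 — OK.
9) 13 = 6*2 + 1, so 6 does not divide 13 — violated.

No — constraints 2 and 9 are not satisfied.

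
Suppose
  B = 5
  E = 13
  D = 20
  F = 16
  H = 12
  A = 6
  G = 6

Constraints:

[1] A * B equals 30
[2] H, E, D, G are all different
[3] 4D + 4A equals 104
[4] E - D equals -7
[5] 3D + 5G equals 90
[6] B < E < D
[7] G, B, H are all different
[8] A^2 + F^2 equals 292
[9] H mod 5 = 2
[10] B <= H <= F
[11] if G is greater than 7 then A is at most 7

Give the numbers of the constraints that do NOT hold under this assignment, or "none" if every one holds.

[1] A * B = 6 * 5 = 30  ✔
[2] values 12, 13, 20, 6 are pairwise distinct  ✔
[3] 4D + 4A = 4(20) + 4(6) = 104  ✔
[4] E - D = 13 - 20 = -7  ✔
[5] 3D + 5G = 3(20) + 5(6) = 90  ✔
[6] values 5 < 13 < 20  ✔
[7] values 6, 5, 12 are pairwise distinct  ✔
[8] A^2 + F^2 = 6^2 + 16^2 = 36 + 256 = 292  ✔
[9] 12 mod 5 = 2  ✔
[10] values 5 <= 12 <= 16  ✔
[11] G = 6, not > 7; antecedent false, conditional vacuously true  ✔

The assignment satisfies every constraint.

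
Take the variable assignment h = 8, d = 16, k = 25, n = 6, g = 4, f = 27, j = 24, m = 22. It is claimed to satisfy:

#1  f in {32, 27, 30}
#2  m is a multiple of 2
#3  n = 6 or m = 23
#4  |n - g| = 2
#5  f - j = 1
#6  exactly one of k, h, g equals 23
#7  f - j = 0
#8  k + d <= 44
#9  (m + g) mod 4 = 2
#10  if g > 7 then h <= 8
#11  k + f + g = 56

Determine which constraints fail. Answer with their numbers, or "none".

Constraints 5, 6, and 7 are violated.

#1 f = 27 is in {32, 27, 30} — holds.
#2 22 / 2 = 11, so 2 divides 22 — holds.
#3 n = 6 = 6 (first disjunct) — holds.
#4 |6 - 4| = 2 — holds.
#5 f - j = 27 - 24 = 3, not 1 — does not hold.
#6 k=25, h=8, g=4; 0 of them equal 23, not exactly one — does not hold.
#7 f - j = 27 - 24 = 3, not 0 — does not hold.
#8 k + d = 25 + 16 = 41; 41 ≤ 44 — holds.
#9 m + g = 26; 26 mod 4 = 2 — holds.
#10 g = 4, not > 7; antecedent false, conditional vacuously true — holds.
#11 k + f + g = 25 + 27 + 4 = 56 — holds.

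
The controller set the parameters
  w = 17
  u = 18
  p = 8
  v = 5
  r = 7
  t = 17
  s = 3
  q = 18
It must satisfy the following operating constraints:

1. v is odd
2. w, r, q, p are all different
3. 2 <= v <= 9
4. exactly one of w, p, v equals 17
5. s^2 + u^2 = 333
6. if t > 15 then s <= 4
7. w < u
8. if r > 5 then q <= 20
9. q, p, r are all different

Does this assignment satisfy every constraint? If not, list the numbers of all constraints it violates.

No violations.

1. v = 5 is odd — holds.
2. values 17, 7, 18, 8 are pairwise distinct — holds.
3. v = 5 lies in [2, 9] — holds.
4. w=17, p=8, v=5; 1 of them equals 17 — holds.
5. s^2 + u^2 = 3^2 + 18^2 = 9 + 324 = 333 — holds.
6. t = 17 > 15, so we need s ≤ 4; s = 3 ≤ 4 — holds.
7. w = 17, u = 18; 17 < 18 — holds.
8. r = 7 > 5, so we need q ≤ 20; q = 18 ≤ 20 — holds.
9. values 18, 8, 7 are pairwise distinct — holds.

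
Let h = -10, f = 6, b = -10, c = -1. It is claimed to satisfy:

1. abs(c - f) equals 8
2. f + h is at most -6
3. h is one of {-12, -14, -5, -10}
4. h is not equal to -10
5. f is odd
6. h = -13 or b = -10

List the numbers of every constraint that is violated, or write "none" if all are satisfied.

1. abs(-1 - 6) = 7, not 8 — fails.
2. f + h = 6 + (-10) = -4; -4 > -6, bound -6 not met — fails.
3. h = -10 is in {-12, -14, -5, -10} — holds.
4. h = -10, but -10 is required to differ — fails.
5. f = 6 is even — fails.
6. h = -10 ≠ -13, but b = -10 = -10 (second disjunct) — holds.

Constraints 1, 2, 4, 5 are violated.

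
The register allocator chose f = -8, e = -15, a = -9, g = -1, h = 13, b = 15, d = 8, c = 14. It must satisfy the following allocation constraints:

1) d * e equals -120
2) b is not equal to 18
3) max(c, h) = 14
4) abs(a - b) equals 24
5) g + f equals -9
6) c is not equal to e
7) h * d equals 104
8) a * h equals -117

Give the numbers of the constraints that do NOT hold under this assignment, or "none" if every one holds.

1) d * e = 8 * (-15) = -120 — OK.
2) b = 15, and 15 ≠ 18 — OK.
3) max(14, 13) = 14 — OK.
4) abs(-9 - 15) = 24 — OK.
5) g + f = -1 + (-8) = -9 — OK.
6) c = 14, e = -15; distinct — OK.
7) h * d = 13 * 8 = 104 — OK.
8) a * h = -9 * 13 = -117 — OK.

All constraints are satisfied.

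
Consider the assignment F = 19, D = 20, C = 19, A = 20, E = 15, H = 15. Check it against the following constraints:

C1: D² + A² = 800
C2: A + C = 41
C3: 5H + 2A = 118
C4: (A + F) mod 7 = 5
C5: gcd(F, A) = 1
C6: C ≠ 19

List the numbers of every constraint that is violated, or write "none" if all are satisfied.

The assignment fails constraints 2, 3, 4, and 6.

C1: D² + A² = 20² + 20² = 400 + 400 = 800 — holds.
C2: A + C = 20 + 19 = 39, not 41 — fails.
C3: 5H + 2A = 5(15) + 2(20) = 115, not 118 — fails.
C4: A + F = 39; 39 mod 7 = 4, not 5 — fails.
C5: gcd(19, 20) = 1 — holds.
C6: C = 19, but 19 is required to differ — fails.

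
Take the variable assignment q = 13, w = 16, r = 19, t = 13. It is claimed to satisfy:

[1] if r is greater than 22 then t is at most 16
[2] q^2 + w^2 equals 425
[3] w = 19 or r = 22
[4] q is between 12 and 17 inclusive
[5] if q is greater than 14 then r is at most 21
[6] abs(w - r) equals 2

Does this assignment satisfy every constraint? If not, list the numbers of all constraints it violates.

[1] r = 19, not > 22; antecedent false, conditional vacuously true  true
[2] q^2 + w^2 = 13^2 + 16^2 = 169 + 256 = 425  true
[3] w = 16 ≠ 19 and r = 19 ≠ 22; both disjuncts false  false
[4] q = 13 lies in [12, 17]  true
[5] q = 13, not > 14; antecedent false, conditional vacuously true  true
[6] abs(16 - 19) = 3, not 2  false

Constraints 3 and 6 do not hold.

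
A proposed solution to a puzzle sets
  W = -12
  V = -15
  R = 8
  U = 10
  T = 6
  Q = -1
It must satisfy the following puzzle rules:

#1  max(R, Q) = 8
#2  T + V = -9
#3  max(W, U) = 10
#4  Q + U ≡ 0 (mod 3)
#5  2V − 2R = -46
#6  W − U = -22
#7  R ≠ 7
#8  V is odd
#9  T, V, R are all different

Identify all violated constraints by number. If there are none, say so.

No violations.

#1 max(8, -1) = 8  yes
#2 T + V = 6 + (-15) = -9  yes
#3 max(-12, 10) = 10  yes
#4 Q + U = 9; 9 mod 3 = 0  yes
#5 2V − 2R = 2(-15) − 2(8) = -46  yes
#6 W − U = -12 − 10 = -22  yes
#7 R = 8, and 8 ≠ 7  yes
#8 V = -15 is odd  yes
#9 values 6, -15, 8 are pairwise distinct  yes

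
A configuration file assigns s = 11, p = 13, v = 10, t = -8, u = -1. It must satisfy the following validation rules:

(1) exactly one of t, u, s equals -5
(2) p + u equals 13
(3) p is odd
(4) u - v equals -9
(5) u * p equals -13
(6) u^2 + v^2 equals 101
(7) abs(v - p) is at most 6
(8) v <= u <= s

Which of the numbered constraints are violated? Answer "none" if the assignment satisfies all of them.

Constraints 1, 2, 4, and 8 do not hold.

(1) t=-8, u=-1, s=11; 0 of them equal -5, not exactly one — violated.
(2) p + u = 13 + (-1) = 12, not 13 — violated.
(3) p = 13 is odd — OK.
(4) u - v = -1 - 10 = -11, not -9 — violated.
(5) u * p = -1 * 13 = -13 — OK.
(6) u^2 + v^2 = (-1)^2 + 10^2 = 1 + 100 = 101 — OK.
(7) abs(10 - 13) = 3; 3 ≤ 6 — OK.
(8) values 10, -1, 11; v = 10 is not <= u = -1 — violated.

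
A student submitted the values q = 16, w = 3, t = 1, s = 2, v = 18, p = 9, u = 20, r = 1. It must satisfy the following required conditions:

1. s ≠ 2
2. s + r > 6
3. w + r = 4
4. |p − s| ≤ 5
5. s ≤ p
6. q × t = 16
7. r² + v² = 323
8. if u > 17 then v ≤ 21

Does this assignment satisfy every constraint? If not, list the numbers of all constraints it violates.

1. s = 2, but 2 is required to differ — violated.
2. s + r = 2 + 1 = 3; 3 ≤ 6, bound 6 not met — violated.
3. w + r = 3 + 1 = 4 — OK.
4. |9 − 2| = 7; 7 > 5, exceeds bound 5 — violated.
5. s = 2, p = 9; 2 ≤ 9 — OK.
6. q × t = 16 × 1 = 16 — OK.
7. r² + v² = 1² + 18² = 1 + 324 = 325, not 323 — violated.
8. u = 20 > 17, so we need v ≤ 21; v = 18 ≤ 21 — OK.

Violated: 1, 2, 4, and 7.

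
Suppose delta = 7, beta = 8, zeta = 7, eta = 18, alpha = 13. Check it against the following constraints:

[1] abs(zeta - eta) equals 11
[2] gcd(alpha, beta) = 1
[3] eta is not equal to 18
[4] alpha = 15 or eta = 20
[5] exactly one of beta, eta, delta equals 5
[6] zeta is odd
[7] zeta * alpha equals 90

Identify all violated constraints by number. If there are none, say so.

The assignment fails constraints 3, 4, 5, 7.

[1] abs(7 - 18) = 11 — holds.
[2] gcd(13, 8) = 1 — holds.
[3] eta = 18, but 18 is required to differ — fails.
[4] alpha = 13 ≠ 15 and eta = 18 ≠ 20; both disjuncts false — fails.
[5] beta=8, eta=18, delta=7; 0 of them equal 5, not exactly one — fails.
[6] zeta = 7 is odd — holds.
[7] zeta * alpha = 7 * 13 = 91, not 90 — fails.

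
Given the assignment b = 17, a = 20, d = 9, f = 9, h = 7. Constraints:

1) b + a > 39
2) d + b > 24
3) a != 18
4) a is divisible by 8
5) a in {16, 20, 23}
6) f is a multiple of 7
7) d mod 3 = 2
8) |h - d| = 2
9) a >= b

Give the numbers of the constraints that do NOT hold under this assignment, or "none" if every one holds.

1) b + a = 17 + 20 = 37; 37 ≤ 39, bound 39 not met  ✗
2) d + b = 9 + 17 = 26; 26 > 24  ✓
3) a = 20, and 20 ≠ 18  ✓
4) 20 = 8*2 + 4, so 8 does not divide 20  ✗
5) a = 20 is in {16, 20, 23}  ✓
6) 9 = 7*1 + 2, so 7 does not divide 9  ✗
7) 9 mod 3 = 0, not 2  ✗
8) |7 - 9| = 2  ✓
9) a = 20, b = 17; 20 ≥ 17  ✓

Constraints 1, 4, 6, and 7 do not hold.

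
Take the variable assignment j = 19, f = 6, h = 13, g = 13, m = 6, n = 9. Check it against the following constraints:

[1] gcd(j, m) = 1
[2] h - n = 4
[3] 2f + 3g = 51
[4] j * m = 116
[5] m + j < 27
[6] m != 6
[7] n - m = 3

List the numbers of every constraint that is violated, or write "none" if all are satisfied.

[1] gcd(19, 6) = 1 — holds.
[2] h - n = 13 - 9 = 4 — holds.
[3] 2f + 3g = 2(6) + 3(13) = 51 — holds.
[4] j * m = 19 * 6 = 114, not 116 — does not hold.
[5] m + j = 6 + 19 = 25; 25 < 27 — holds.
[6] m = 6, but 6 is required to differ — does not hold.
[7] n - m = 9 - 6 = 3 — holds.

The assignment fails constraints 4 and 6.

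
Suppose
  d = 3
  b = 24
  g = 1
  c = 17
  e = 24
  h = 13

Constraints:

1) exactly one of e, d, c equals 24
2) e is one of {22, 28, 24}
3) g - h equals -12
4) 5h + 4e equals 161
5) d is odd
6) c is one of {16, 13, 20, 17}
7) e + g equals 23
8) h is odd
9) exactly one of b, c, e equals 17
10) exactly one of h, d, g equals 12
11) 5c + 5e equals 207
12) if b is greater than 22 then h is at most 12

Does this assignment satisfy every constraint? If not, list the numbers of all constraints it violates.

1) e=24, d=3, c=17; 1 of them equals 24  yes
2) e = 24 is in {22, 28, 24}  yes
3) g - h = 1 - 13 = -12  yes
4) 5h + 4e = 5(13) + 4(24) = 161  yes
5) d = 3 is odd  yes
6) c = 17 is in {16, 13, 20, 17}  yes
7) e + g = 24 + 1 = 25, not 23  no
8) h = 13 is odd  yes
9) b=24, c=17, e=24; 1 of them equals 17  yes
10) h=13, d=3, g=1; 0 of them equal 12, not exactly one  no
11) 5c + 5e = 5(17) + 5(24) = 205, not 207  no
12) b = 24 > 22, so we need h ≤ 12; but h = 13 > 12  no

Constraints 7, 10, 11, 12 are violated.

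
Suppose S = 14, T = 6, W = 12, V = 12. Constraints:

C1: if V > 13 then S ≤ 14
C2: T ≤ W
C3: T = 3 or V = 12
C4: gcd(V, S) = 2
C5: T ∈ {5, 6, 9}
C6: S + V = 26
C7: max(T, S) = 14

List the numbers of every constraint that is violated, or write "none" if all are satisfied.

C1: V = 12, not > 13; antecedent false, conditional vacuously true — holds.
C2: T = 6, W = 12; 6 ≤ 12 — holds.
C3: T = 6 ≠ 3, but V = 12 = 12 (second disjunct) — holds.
C4: gcd(12, 14) = 2 — holds.
C5: T = 6 is in {5, 6, 9} — holds.
C6: S + V = 14 + 12 = 26 — holds.
C7: max(6, 14) = 14 — holds.

No violations.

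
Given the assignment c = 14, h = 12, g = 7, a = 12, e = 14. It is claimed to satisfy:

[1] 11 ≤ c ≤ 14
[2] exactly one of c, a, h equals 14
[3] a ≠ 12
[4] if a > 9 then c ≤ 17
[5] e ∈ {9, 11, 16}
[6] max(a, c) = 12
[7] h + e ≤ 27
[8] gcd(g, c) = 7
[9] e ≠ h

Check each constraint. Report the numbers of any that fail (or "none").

[1] c = 14 lies in [11, 14]  ✔
[2] c=14, a=12, h=12; 1 of them equals 14  ✔
[3] a = 12, but 12 is required to differ  ✘
[4] a = 12 > 9, so we need c ≤ 17; c = 14 ≤ 17  ✔
[5] e = 14 is not in {9, 11, 16}  ✘
[6] max(12, 14) = 14, not 12  ✘
[7] h + e = 12 + 14 = 26; 26 ≤ 27  ✔
[8] gcd(7, 14) = 7  ✔
[9] e = 14, h = 12; distinct  ✔

Violated: 3, 5, and 6.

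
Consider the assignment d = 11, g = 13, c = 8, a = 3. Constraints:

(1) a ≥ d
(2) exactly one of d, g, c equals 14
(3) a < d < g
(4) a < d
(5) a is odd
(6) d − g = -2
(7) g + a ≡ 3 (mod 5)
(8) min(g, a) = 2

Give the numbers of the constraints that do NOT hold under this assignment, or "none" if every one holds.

The assignment fails constraints 1, 2, 7, and 8.

(1) a = 3, d = 11; 3 < 11 (want ≥) — fails.
(2) d=11, g=13, c=8; 0 of them equal 14, not exactly one — fails.
(3) values 3 < 11 < 13 — holds.
(4) a = 3, d = 11; 3 < 11 — holds.
(5) a = 3 is odd — holds.
(6) d − g = 11 − 13 = -2 — holds.
(7) g + a = 16; 16 mod 5 = 1, not 3 — fails.
(8) min(13, 3) = 3, not 2 — fails.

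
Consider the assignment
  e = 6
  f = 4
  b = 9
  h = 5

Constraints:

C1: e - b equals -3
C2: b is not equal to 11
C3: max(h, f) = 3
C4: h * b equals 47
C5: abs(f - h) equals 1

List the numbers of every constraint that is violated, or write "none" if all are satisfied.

Violated: 3, 4.

C1: e - b = 6 - 9 = -3  OK
C2: b = 9, and 9 ≠ 11  OK
C3: max(5, 4) = 5, not 3  FAIL
C4: h * b = 5 * 9 = 45, not 47  FAIL
C5: abs(4 - 5) = 1  OK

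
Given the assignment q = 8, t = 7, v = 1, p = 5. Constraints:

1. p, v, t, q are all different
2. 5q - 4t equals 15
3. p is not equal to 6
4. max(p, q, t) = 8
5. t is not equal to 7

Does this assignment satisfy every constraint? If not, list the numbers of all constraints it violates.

1. values 5, 1, 7, 8 are pairwise distinct — holds.
2. 5q - 4t = 5(8) - 4(7) = 12, not 15 — fails.
3. p = 5, and 5 ≠ 6 — holds.
4. max(5, 8, 7) = 8 — holds.
5. t = 7, but 7 is required to differ — fails.

Constraints 2, 5 do not hold.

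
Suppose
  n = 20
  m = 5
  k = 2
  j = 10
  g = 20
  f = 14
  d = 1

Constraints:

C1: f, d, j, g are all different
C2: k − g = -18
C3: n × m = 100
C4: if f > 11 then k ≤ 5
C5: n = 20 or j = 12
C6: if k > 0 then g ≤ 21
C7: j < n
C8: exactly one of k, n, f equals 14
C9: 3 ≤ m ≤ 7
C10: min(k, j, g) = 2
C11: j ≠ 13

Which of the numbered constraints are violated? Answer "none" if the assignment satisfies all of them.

C1: values 14, 1, 10, 20 are pairwise distinct  OK
C2: k − g = 2 − 20 = -18  OK
C3: n × m = 20 × 5 = 100  OK
C4: f = 14 > 11, so we need k ≤ 5; k = 2 ≤ 5  OK
C5: n = 20 = 20 (first disjunct)  OK
C6: k = 2 > 0, so we need g ≤ 21; g = 20 ≤ 21  OK
C7: j = 10, n = 20; 10 < 20  OK
C8: k=2, n=20, f=14; 1 of them equals 14  OK
C9: m = 5 lies in [3, 7]  OK
C10: min(2, 10, 20) = 2  OK
C11: j = 10, and 10 ≠ 13  OK

None — every constraint holds.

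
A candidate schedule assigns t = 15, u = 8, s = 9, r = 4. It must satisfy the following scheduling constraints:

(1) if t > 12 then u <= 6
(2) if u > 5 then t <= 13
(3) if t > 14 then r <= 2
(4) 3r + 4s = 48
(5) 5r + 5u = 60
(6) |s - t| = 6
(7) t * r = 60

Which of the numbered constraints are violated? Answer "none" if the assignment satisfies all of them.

(1) t = 15 > 12, so we need u ≤ 6; but u = 8 > 6  ✘
(2) u = 8 > 5, so we need t ≤ 13; but t = 15 > 13  ✘
(3) t = 15 > 14, so we need r ≤ 2; but r = 4 > 2  ✘
(4) 3r + 4s = 3(4) + 4(9) = 48  ✔
(5) 5r + 5u = 5(4) + 5(8) = 60  ✔
(6) |9 - 15| = 6  ✔
(7) t * r = 15 * 4 = 60  ✔

No — constraints 1, 2, 3 are not satisfied.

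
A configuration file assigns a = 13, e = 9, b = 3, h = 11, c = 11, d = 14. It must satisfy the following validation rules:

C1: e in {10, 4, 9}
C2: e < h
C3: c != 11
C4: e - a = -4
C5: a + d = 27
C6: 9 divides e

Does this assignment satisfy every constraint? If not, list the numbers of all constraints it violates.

C1: e = 9 is in {10, 4, 9} — holds.
C2: e = 9, h = 11; 9 < 11 — holds.
C3: c = 11, but 11 is required to differ — does not hold.
C4: e - a = 9 - 13 = -4 — holds.
C5: a + d = 13 + 14 = 27 — holds.
C6: 9 / 9 = 1, so 9 divides 9 — holds.

Violated: 3.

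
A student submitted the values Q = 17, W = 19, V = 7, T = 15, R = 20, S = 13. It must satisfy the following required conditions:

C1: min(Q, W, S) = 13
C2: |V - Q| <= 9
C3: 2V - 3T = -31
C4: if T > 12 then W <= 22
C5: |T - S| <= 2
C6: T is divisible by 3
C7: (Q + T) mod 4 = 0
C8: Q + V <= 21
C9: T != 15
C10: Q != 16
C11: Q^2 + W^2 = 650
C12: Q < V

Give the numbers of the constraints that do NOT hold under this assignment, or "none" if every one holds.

C1: min(17, 19, 13) = 13 — OK.
C2: |7 - 17| = 10; 10 > 9, exceeds bound 9 — violated.
C3: 2V - 3T = 2(7) - 3(15) = -31 — OK.
C4: T = 15 > 12, so we need W ≤ 22; W = 19 ≤ 22 — OK.
C5: |15 - 13| = 2; 2 ≤ 2 — OK.
C6: 15 / 3 = 5, so 3 divides 15 — OK.
C7: Q + T = 32; 32 mod 4 = 0 — OK.
C8: Q + V = 17 + 7 = 24; 24 > 21, bound 21 not met — violated.
C9: T = 15, but 15 is required to differ — violated.
C10: Q = 17, and 17 ≠ 16 — OK.
C11: Q^2 + W^2 = 17^2 + 19^2 = 289 + 361 = 650 — OK.
C12: Q = 17, V = 7; 17 ≥ 7 (want <) — violated.

No — constraints 2, 8, 9, 12 are not satisfied.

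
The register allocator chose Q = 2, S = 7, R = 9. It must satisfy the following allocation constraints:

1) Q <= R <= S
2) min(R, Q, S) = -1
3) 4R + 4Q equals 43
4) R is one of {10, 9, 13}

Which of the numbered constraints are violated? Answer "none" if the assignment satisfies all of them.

Violated: 1, 2, and 3.

1) values 2, 9, 7; R = 9 is not <= S = 7 — violated.
2) min(9, 2, 7) = 2, not -1 — violated.
3) 4R + 4Q = 4(9) + 4(2) = 44, not 43 — violated.
4) R = 9 is in {10, 9, 13} — OK.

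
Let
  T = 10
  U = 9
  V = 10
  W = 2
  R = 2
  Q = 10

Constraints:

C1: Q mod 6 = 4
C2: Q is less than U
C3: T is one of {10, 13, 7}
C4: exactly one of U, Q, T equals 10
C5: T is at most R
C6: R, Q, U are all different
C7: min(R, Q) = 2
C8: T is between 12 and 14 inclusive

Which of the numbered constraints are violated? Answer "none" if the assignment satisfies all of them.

Violated: 2, 4, 5, and 8.

C1: 10 mod 6 = 4 — satisfied.
C2: Q = 10, U = 9; 10 ≥ 9 (want <) — violated.
C3: T = 10 is in {10, 13, 7} — satisfied.
C4: U=9, Q=10, T=10; 2 of them equal 10, not exactly one — violated.
C5: T = 10, R = 2; 10 > 2 (want ≤) — violated.
C6: values 2, 10, 9 are pairwise distinct — satisfied.
C7: min(2, 10) = 2 — satisfied.
C8: T = 10 is outside [12, 14] — violated.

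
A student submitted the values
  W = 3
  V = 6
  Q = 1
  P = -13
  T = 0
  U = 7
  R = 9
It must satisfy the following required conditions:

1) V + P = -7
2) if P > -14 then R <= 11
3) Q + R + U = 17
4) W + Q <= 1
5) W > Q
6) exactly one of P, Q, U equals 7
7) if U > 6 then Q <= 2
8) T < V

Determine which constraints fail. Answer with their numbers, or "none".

1) V + P = 6 + (-13) = -7 — holds.
2) P = -13 > -14, so we need R ≤ 11; R = 9 ≤ 11 — holds.
3) Q + R + U = 1 + 9 + 7 = 17 — holds.
4) W + Q = 3 + 1 = 4; 4 > 1, bound 1 not met — fails.
5) W = 3, Q = 1; 3 > 1 — holds.
6) P=-13, Q=1, U=7; 1 of them equals 7 — holds.
7) U = 7 > 6, so we need Q ≤ 2; Q = 1 ≤ 2 — holds.
8) T = 0, V = 6; 0 < 6 — holds.

Constraint 4 does not hold.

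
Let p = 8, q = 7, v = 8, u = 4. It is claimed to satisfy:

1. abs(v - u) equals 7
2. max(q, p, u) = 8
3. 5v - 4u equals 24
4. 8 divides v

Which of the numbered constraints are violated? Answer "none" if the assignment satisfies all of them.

1. abs(8 - 4) = 4, not 7  ✗
2. max(7, 8, 4) = 8  ✓
3. 5v - 4u = 5(8) - 4(4) = 24  ✓
4. 8 / 8 = 1, so 8 divides 8  ✓

Constraint 1 does not hold.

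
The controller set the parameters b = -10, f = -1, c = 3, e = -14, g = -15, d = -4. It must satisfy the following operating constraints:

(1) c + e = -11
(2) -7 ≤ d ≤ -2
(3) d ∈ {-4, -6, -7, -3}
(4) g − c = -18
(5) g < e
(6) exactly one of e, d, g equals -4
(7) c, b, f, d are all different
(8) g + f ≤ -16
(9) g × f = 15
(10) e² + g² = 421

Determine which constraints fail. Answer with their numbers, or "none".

All constraints are satisfied.

(1) c + e = 3 + (-14) = -11 — OK.
(2) d = -4 lies in [-7, -2] — OK.
(3) d = -4 is in {-4, -6, -7, -3} — OK.
(4) g − c = -15 − 3 = -18 — OK.
(5) g = -15, e = -14; -15 < -14 — OK.
(6) e=-14, d=-4, g=-15; 1 of them equals -4 — OK.
(7) values 3, -10, -1, -4 are pairwise distinct — OK.
(8) g + f = -15 + (-1) = -16; -16 ≤ -16 — OK.
(9) g × f = -15 × (-1) = 15 — OK.
(10) e² + g² = (-14)² + (-15)² = 196 + 225 = 421 — OK.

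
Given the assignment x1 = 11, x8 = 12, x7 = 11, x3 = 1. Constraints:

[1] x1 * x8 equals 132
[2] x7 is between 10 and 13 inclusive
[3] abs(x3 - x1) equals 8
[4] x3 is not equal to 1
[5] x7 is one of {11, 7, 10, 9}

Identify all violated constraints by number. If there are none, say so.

[1] x1 * x8 = 11 * 12 = 132  ✓
[2] x7 = 11 lies in [10, 13]  ✓
[3] abs(1 - 11) = 10, not 8  ✗
[4] x3 = 1, but 1 is required to differ  ✗
[5] x7 = 11 is in {11, 7, 10, 9}  ✓

No — constraints 3, 4 are not satisfied.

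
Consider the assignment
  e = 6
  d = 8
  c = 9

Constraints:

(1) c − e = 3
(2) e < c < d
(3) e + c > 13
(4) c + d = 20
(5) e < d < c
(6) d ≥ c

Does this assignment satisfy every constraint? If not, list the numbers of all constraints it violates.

(1) c − e = 9 − 6 = 3  holds
(2) values 6, 9, 8; c = 9 is not < d = 8  fails
(3) e + c = 6 + 9 = 15; 15 > 13  holds
(4) c + d = 9 + 8 = 17, not 20  fails
(5) values 6 < 8 < 9  holds
(6) d = 8, c = 9; 8 < 9 (want ≥)  fails

Constraints 2, 4, and 6 do not hold.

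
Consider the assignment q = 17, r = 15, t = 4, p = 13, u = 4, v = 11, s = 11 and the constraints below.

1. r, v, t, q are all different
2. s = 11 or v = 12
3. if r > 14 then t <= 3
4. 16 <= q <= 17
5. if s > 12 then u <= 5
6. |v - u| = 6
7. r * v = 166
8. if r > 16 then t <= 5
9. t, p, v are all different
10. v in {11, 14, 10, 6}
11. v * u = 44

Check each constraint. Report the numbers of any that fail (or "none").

1. values 15, 11, 4, 17 are pairwise distinct — holds.
2. s = 11 = 11 (first disjunct) — holds.
3. r = 15 > 14, so we need t ≤ 3; but t = 4 > 3 — does not hold.
4. q = 17 lies in [16, 17] — holds.
5. s = 11, not > 12; antecedent false, conditional vacuously true — holds.
6. |11 - 4| = 7, not 6 — does not hold.
7. r * v = 15 * 11 = 165, not 166 — does not hold.
8. r = 15, not > 16; antecedent false, conditional vacuously true — holds.
9. values 4, 13, 11 are pairwise distinct — holds.
10. v = 11 is in {11, 14, 10, 6} — holds.
11. v * u = 11 * 4 = 44 — holds.

Constraints 3, 6, and 7 do not hold.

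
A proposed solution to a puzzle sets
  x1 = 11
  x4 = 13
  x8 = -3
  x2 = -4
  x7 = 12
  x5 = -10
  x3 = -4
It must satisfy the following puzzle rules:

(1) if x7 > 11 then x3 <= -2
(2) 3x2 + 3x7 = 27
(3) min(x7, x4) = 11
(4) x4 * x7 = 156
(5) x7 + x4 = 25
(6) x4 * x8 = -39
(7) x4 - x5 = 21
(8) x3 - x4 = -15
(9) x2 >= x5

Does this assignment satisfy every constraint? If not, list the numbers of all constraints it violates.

No — constraints 2, 3, 7, and 8 are not satisfied.

(1) x7 = 12 > 11, so we need x3 ≤ -2; x3 = -4 ≤ -2 — holds.
(2) 3x2 + 3x7 = 3(-4) + 3(12) = 24, not 27 — does not hold.
(3) min(12, 13) = 12, not 11 — does not hold.
(4) x4 * x7 = 13 * 12 = 156 — holds.
(5) x7 + x4 = 12 + 13 = 25 — holds.
(6) x4 * x8 = 13 * (-3) = -39 — holds.
(7) x4 - x5 = 13 - (-10) = 23, not 21 — does not hold.
(8) x3 - x4 = -4 - 13 = -17, not -15 — does not hold.
(9) x2 = -4, x5 = -10; -4 ≥ -10 — holds.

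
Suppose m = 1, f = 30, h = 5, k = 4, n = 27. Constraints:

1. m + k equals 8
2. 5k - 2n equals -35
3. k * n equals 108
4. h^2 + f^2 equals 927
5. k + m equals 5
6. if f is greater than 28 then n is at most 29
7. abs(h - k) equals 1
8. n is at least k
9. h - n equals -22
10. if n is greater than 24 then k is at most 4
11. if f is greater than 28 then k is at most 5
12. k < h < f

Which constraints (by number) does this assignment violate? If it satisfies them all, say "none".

1. m + k = 1 + 4 = 5, not 8  fails
2. 5k - 2n = 5(4) - 2(27) = -34, not -35  fails
3. k * n = 4 * 27 = 108  holds
4. h^2 + f^2 = 5^2 + 30^2 = 25 + 900 = 925, not 927  fails
5. k + m = 4 + 1 = 5  holds
6. f = 30 > 28, so we need n ≤ 29; n = 27 ≤ 29  holds
7. abs(5 - 4) = 1  holds
8. n = 27, k = 4; 27 ≥ 4  holds
9. h - n = 5 - 27 = -22  holds
10. n = 27 > 24, so we need k ≤ 4; k = 4 ≤ 4  holds
11. f = 30 > 28, so we need k ≤ 5; k = 4 ≤ 5  holds
12. values 4 < 5 < 30  holds

Constraints 1, 2, 4 are violated.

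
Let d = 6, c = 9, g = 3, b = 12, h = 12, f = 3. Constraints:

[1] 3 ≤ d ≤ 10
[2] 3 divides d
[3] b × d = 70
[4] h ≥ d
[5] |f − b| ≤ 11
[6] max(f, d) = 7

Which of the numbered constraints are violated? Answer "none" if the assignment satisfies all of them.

[1] d = 6 lies in [3, 10] — holds.
[2] 6 / 3 = 2, so 3 divides 6 — holds.
[3] b × d = 12 × 6 = 72, not 70 — does not hold.
[4] h = 12, d = 6; 12 ≥ 6 — holds.
[5] |3 − 12| = 9; 9 ≤ 11 — holds.
[6] max(3, 6) = 6, not 7 — does not hold.

No — constraints 3 and 6 are not satisfied.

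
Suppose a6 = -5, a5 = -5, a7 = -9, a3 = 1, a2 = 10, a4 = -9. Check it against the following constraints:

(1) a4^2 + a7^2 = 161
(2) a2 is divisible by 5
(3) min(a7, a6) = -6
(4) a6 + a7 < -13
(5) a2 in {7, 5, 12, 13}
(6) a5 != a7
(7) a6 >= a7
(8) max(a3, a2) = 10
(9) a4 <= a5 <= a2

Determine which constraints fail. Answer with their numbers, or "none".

Violated: 1, 3, and 5.

(1) a4^2 + a7^2 = (-9)^2 + (-9)^2 = 81 + 81 = 162, not 161 — does not hold.
(2) 10 / 5 = 2, so 5 divides 10 — holds.
(3) min(-9, -5) = -9, not -6 — does not hold.
(4) a6 + a7 = -5 + (-9) = -14; -14 < -13 — holds.
(5) a2 = 10 is not in {7, 5, 12, 13} — does not hold.
(6) a5 = -5, a7 = -9; distinct — holds.
(7) a6 = -5, a7 = -9; -5 ≥ -9 — holds.
(8) max(1, 10) = 10 — holds.
(9) values -9 <= -5 <= 10 — holds.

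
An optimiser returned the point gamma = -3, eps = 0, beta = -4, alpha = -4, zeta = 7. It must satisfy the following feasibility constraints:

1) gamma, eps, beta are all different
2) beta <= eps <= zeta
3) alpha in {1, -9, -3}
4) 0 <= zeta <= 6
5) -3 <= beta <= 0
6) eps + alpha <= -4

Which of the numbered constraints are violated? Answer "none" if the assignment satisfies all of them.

Constraints 3, 4, and 5 do not hold.

1) values -3, 0, -4 are pairwise distinct — holds.
2) values -4 <= 0 <= 7 — holds.
3) alpha = -4 is not in {1, -9, -3} — fails.
4) zeta = 7 is outside [0, 6] — fails.
5) beta = -4 is outside [-3, 0] — fails.
6) eps + alpha = 0 + (-4) = -4; -4 ≤ -4 — holds.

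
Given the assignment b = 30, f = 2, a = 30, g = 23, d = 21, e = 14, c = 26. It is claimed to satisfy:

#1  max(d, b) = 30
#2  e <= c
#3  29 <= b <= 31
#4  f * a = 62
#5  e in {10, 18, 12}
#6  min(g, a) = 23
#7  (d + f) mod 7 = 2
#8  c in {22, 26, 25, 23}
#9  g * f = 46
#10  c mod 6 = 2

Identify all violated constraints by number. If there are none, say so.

#1 max(21, 30) = 30 — OK.
#2 e = 14, c = 26; 14 ≤ 26 — OK.
#3 b = 30 lies in [29, 31] — OK.
#4 f * a = 2 * 30 = 60, not 62 — violated.
#5 e = 14 is not in {10, 18, 12} — violated.
#6 min(23, 30) = 23 — OK.
#7 d + f = 23; 23 mod 7 = 2 — OK.
#8 c = 26 is in {22, 26, 25, 23} — OK.
#9 g * f = 23 * 2 = 46 — OK.
#10 26 mod 6 = 2 — OK.

No — constraints 4 and 5 are not satisfied.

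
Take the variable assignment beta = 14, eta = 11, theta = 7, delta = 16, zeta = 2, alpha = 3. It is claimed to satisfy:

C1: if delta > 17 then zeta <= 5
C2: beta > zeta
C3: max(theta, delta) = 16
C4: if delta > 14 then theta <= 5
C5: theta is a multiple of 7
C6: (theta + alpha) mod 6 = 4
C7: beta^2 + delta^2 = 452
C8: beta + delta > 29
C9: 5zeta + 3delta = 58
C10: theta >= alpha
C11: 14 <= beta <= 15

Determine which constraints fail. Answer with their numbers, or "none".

C1: delta = 16, not > 17; antecedent false, conditional vacuously true  ✔
C2: beta = 14, zeta = 2; 14 > 2  ✔
C3: max(7, 16) = 16  ✔
C4: delta = 16 > 14, so we need theta ≤ 5; but theta = 7 > 5  ✘
C5: 7 / 7 = 1, so 7 divides 7  ✔
C6: theta + alpha = 10; 10 mod 6 = 4  ✔
C7: beta^2 + delta^2 = 14^2 + 16^2 = 196 + 256 = 452  ✔
C8: beta + delta = 14 + 16 = 30; 30 > 29  ✔
C9: 5zeta + 3delta = 5(2) + 3(16) = 58  ✔
C10: theta = 7, alpha = 3; 7 ≥ 3  ✔
C11: beta = 14 lies in [14, 15]  ✔

Violated: 4.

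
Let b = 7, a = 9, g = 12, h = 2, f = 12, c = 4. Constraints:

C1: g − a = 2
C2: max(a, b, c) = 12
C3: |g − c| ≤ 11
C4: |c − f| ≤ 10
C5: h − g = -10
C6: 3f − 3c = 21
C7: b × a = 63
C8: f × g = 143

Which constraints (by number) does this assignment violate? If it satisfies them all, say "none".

Violated: 1, 2, 6, and 8.

C1: g − a = 12 − 9 = 3, not 2 — violated.
C2: max(9, 7, 4) = 9, not 12 — violated.
C3: |12 − 4| = 8; 8 ≤ 11 — OK.
C4: |4 − 12| = 8; 8 ≤ 10 — OK.
C5: h − g = 2 − 12 = -10 — OK.
C6: 3f − 3c = 3(12) − 3(4) = 24, not 21 — violated.
C7: b × a = 7 × 9 = 63 — OK.
C8: f × g = 12 × 12 = 144, not 143 — violated.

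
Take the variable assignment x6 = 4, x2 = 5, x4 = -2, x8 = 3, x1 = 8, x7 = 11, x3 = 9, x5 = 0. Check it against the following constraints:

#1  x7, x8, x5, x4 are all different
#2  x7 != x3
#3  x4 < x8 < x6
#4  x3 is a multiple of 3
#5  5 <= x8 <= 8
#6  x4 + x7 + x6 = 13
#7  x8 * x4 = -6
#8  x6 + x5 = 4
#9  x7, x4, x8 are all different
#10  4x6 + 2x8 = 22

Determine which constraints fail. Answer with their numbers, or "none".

#1 values 11, 3, 0, -2 are pairwise distinct — OK.
#2 x7 = 11, x3 = 9; distinct — OK.
#3 values -2 < 3 < 4 — OK.
#4 9 / 3 = 3, so 3 divides 9 — OK.
#5 x8 = 3 is outside [5, 8] — violated.
#6 x4 + x7 + x6 = -2 + 11 + 4 = 13 — OK.
#7 x8 * x4 = 3 * (-2) = -6 — OK.
#8 x6 + x5 = 4 + 0 = 4 — OK.
#9 values 11, -2, 3 are pairwise distinct — OK.
#10 4x6 + 2x8 = 4(4) + 2(3) = 22 — OK.

Constraint 5 does not hold.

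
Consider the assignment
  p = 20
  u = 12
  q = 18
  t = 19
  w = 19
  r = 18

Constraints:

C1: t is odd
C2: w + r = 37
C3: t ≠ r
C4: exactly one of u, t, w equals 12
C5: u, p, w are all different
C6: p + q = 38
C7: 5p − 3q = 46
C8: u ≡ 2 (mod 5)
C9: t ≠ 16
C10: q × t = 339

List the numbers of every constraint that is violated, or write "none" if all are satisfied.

Violated: 10.

C1: t = 19 is odd  OK
C2: w + r = 19 + 18 = 37  OK
C3: t = 19, r = 18; distinct  OK
C4: u=12, t=19, w=19; 1 of them equals 12  OK
C5: values 12, 20, 19 are pairwise distinct  OK
C6: p + q = 20 + 18 = 38  OK
C7: 5p − 3q = 5(20) − 3(18) = 46  OK
C8: 12 mod 5 = 2  OK
C9: t = 19, and 19 ≠ 16  OK
C10: q × t = 18 × 19 = 342, not 339  FAIL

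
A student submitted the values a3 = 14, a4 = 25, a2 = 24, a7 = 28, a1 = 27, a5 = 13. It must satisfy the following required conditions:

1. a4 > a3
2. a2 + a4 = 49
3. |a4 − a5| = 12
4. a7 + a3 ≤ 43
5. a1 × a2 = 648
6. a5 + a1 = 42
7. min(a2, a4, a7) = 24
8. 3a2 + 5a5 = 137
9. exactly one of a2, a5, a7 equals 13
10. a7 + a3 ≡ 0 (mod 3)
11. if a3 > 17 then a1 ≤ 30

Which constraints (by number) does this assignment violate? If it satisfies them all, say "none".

No — constraint 6 is not satisfied.

1. a4 = 25, a3 = 14; 25 > 14 — holds.
2. a2 + a4 = 24 + 25 = 49 — holds.
3. |25 − 13| = 12 — holds.
4. a7 + a3 = 28 + 14 = 42; 42 ≤ 43 — holds.
5. a1 × a2 = 27 × 24 = 648 — holds.
6. a5 + a1 = 13 + 27 = 40, not 42 — does not hold.
7. min(24, 25, 28) = 24 — holds.
8. 3a2 + 5a5 = 3(24) + 5(13) = 137 — holds.
9. a2=24, a5=13, a7=28; 1 of them equals 13 — holds.
10. a7 + a3 = 42; 42 mod 3 = 0 — holds.
11. a3 = 14, not > 17; antecedent false, conditional vacuously true — holds.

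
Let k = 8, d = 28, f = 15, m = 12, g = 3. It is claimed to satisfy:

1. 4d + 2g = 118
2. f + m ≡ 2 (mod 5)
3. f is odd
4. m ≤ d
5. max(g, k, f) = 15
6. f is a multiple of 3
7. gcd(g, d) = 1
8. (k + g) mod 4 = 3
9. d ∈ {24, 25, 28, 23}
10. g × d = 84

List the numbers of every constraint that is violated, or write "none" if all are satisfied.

1. 4d + 2g = 4(28) + 2(3) = 118 — holds.
2. f + m = 27; 27 mod 5 = 2 — holds.
3. f = 15 is odd — holds.
4. m = 12, d = 28; 12 ≤ 28 — holds.
5. max(3, 8, 15) = 15 — holds.
6. 15 / 3 = 5, so 3 divides 15 — holds.
7. gcd(3, 28) = 1 — holds.
8. k + g = 11; 11 mod 4 = 3 — holds.
9. d = 28 is in {24, 25, 28, 23} — holds.
10. g × d = 3 × 28 = 84 — holds.

No violations.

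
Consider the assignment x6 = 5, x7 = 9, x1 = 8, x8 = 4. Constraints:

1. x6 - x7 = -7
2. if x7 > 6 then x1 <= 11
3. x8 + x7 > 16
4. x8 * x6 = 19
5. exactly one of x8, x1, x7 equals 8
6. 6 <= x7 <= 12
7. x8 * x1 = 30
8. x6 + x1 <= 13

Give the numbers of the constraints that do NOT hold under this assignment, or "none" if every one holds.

The assignment fails constraints 1, 3, 4, 7.

1. x6 - x7 = 5 - 9 = -4, not -7  ✘
2. x7 = 9 > 6, so we need x1 ≤ 11; x1 = 8 ≤ 11  ✔
3. x8 + x7 = 4 + 9 = 13; 13 ≤ 16, bound 16 not met  ✘
4. x8 * x6 = 4 * 5 = 20, not 19  ✘
5. x8=4, x1=8, x7=9; 1 of them equals 8  ✔
6. x7 = 9 lies in [6, 12]  ✔
7. x8 * x1 = 4 * 8 = 32, not 30  ✘
8. x6 + x1 = 5 + 8 = 13; 13 ≤ 13  ✔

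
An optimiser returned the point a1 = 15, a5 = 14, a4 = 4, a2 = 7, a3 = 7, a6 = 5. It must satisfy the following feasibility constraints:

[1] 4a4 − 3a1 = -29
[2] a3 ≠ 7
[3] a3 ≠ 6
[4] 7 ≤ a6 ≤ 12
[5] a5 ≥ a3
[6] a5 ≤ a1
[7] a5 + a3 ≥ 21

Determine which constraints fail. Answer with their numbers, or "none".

Violated: 2 and 4.

[1] 4a4 − 3a1 = 4(4) − 3(15) = -29 — holds.
[2] a3 = 7, but 7 is required to differ — fails.
[3] a3 = 7, and 7 ≠ 6 — holds.
[4] a6 = 5 is outside [7, 12] — fails.
[5] a5 = 14, a3 = 7; 14 ≥ 7 — holds.
[6] a5 = 14, a1 = 15; 14 ≤ 15 — holds.
[7] a5 + a3 = 14 + 7 = 21; 21 ≥ 21 — holds.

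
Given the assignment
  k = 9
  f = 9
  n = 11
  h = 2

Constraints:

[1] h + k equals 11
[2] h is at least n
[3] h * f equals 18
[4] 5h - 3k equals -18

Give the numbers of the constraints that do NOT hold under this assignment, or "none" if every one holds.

Constraints 2 and 4 are violated.

[1] h + k = 2 + 9 = 11  true
[2] h = 2, n = 11; 2 < 11 (want ≥)  false
[3] h * f = 2 * 9 = 18  true
[4] 5h - 3k = 5(2) - 3(9) = -17, not -18  false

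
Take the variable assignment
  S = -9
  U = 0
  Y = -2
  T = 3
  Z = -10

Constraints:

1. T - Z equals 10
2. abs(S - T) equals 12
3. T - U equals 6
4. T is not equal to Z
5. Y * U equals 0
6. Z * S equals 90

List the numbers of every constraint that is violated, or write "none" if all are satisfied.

Constraints 1, 3 are violated.

1. T - Z = 3 - (-10) = 13, not 10 — violated.
2. abs(-9 - 3) = 12 — OK.
3. T - U = 3 - 0 = 3, not 6 — violated.
4. T = 3, Z = -10; distinct — OK.
5. Y * U = -2 * 0 = 0 — OK.
6. Z * S = -10 * (-9) = 90 — OK.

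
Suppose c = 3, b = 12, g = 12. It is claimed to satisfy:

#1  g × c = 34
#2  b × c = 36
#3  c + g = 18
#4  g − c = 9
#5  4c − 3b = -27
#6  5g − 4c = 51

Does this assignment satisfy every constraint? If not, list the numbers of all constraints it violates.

Violated: 1, 3, 5, and 6.

#1 g × c = 12 × 3 = 36, not 34 — fails.
#2 b × c = 12 × 3 = 36 — holds.
#3 c + g = 3 + 12 = 15, not 18 — fails.
#4 g − c = 12 − 3 = 9 — holds.
#5 4c − 3b = 4(3) − 3(12) = -24, not -27 — fails.
#6 5g − 4c = 5(12) − 4(3) = 48, not 51 — fails.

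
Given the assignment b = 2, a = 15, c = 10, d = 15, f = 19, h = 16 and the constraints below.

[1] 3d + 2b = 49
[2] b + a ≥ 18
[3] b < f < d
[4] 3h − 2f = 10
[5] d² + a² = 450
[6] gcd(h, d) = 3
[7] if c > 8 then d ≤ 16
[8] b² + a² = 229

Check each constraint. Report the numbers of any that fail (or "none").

[1] 3d + 2b = 3(15) + 2(2) = 49  yes
[2] b + a = 2 + 15 = 17; 17 < 18, bound 18 not met  no
[3] values 2, 19, 15; f = 19 is not < d = 15  no
[4] 3h − 2f = 3(16) − 2(19) = 10  yes
[5] d² + a² = 15² + 15² = 225 + 225 = 450  yes
[6] gcd(16, 15) = 1, not 3  no
[7] c = 10 > 8, so we need d ≤ 16; d = 15 ≤ 16  yes
[8] b² + a² = 2² + 15² = 4 + 225 = 229  yes

The assignment fails constraints 2, 3, 6.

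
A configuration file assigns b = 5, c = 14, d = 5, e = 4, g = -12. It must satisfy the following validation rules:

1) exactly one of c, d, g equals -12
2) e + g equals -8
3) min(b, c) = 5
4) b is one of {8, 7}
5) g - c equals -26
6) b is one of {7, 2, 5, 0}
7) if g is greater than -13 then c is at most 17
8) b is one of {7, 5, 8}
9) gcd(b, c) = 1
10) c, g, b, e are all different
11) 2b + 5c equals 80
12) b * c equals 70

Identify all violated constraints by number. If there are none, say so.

The assignment fails constraint 4.

1) c=14, d=5, g=-12; 1 of them equals -12  ✓
2) e + g = 4 + (-12) = -8  ✓
3) min(5, 14) = 5  ✓
4) b = 5 is not in {8, 7}  ✗
5) g - c = -12 - 14 = -26  ✓
6) b = 5 is in {7, 2, 5, 0}  ✓
7) g = -12 > -13, so we need c ≤ 17; c = 14 ≤ 17  ✓
8) b = 5 is in {7, 5, 8}  ✓
9) gcd(5, 14) = 1  ✓
10) values 14, -12, 5, 4 are pairwise distinct  ✓
11) 2b + 5c = 2(5) + 5(14) = 80  ✓
12) b * c = 5 * 14 = 70  ✓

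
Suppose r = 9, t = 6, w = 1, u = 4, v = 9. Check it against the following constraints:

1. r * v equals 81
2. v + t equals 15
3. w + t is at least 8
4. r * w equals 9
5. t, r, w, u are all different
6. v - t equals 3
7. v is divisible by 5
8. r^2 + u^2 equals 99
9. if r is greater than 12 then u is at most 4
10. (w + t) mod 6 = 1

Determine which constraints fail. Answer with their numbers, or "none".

The assignment fails constraints 3, 7, and 8.

1. r * v = 9 * 9 = 81 — holds.
2. v + t = 9 + 6 = 15 — holds.
3. w + t = 1 + 6 = 7; 7 < 8, bound 8 not met — fails.
4. r * w = 9 * 1 = 9 — holds.
5. values 6, 9, 1, 4 are pairwise distinct — holds.
6. v - t = 9 - 6 = 3 — holds.
7. 9 = 5*1 + 4, so 5 does not divide 9 — fails.
8. r^2 + u^2 = 9^2 + 4^2 = 81 + 16 = 97, not 99 — fails.
9. r = 9, not > 12; antecedent false, conditional vacuously true — holds.
10. w + t = 7; 7 mod 6 = 1 — holds.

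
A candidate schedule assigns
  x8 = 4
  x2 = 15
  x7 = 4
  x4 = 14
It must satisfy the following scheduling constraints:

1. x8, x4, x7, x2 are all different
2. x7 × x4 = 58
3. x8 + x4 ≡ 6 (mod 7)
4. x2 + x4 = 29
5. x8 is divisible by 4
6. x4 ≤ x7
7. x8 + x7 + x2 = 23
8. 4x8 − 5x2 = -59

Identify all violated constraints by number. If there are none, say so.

1. x8 = x7 = 4, not all different — violated.
2. x7 × x4 = 4 × 14 = 56, not 58 — violated.
3. x8 + x4 = 18; 18 mod 7 = 4, not 6 — violated.
4. x2 + x4 = 15 + 14 = 29 — satisfied.
5. 4 / 4 = 1, so 4 divides 4 — satisfied.
6. x4 = 14, x7 = 4; 14 > 4 (want ≤) — violated.
7. x8 + x7 + x2 = 4 + 4 + 15 = 23 — satisfied.
8. 4x8 − 5x2 = 4(4) − 5(15) = -59 — satisfied.

No — constraints 1, 2, 3, 6 are not satisfied.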